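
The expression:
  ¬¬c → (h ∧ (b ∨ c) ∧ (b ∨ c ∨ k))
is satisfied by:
  {h: True, c: False}
  {c: False, h: False}
  {c: True, h: True}


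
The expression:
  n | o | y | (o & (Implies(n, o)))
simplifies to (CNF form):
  n | o | y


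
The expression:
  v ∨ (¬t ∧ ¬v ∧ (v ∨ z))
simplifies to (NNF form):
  v ∨ (z ∧ ¬t)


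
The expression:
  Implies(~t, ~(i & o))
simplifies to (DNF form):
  t | ~i | ~o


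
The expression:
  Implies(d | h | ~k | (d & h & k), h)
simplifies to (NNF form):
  h | (k & ~d)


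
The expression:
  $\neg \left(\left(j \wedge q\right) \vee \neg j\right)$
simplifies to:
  $j \wedge \neg q$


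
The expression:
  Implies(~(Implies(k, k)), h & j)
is always true.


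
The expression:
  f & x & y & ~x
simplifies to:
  False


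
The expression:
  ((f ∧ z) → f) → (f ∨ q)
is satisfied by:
  {q: True, f: True}
  {q: True, f: False}
  {f: True, q: False}


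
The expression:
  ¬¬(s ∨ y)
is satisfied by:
  {y: True, s: True}
  {y: True, s: False}
  {s: True, y: False}


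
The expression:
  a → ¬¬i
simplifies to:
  i ∨ ¬a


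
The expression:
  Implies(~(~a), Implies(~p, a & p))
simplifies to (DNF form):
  p | ~a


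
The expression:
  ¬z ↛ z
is always true.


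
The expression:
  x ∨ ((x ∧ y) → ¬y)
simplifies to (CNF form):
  True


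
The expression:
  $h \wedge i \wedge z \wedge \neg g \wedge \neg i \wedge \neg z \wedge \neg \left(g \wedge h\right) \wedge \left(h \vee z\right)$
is never true.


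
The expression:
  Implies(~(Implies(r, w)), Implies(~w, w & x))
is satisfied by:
  {w: True, r: False}
  {r: False, w: False}
  {r: True, w: True}


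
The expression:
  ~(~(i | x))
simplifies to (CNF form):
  i | x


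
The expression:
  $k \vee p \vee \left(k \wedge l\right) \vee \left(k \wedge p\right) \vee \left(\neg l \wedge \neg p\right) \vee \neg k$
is always true.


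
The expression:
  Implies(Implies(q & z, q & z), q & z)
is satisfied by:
  {z: True, q: True}


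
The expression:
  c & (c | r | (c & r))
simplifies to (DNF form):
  c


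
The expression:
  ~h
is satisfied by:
  {h: False}


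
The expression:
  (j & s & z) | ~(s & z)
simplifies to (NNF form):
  j | ~s | ~z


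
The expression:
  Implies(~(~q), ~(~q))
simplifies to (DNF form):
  True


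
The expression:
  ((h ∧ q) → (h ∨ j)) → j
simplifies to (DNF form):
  j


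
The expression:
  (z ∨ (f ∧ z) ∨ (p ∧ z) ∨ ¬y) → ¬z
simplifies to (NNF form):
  ¬z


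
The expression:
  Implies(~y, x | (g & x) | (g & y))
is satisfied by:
  {y: True, x: True}
  {y: True, x: False}
  {x: True, y: False}


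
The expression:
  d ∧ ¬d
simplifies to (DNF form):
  False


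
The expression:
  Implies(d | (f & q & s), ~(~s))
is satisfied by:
  {s: True, d: False}
  {d: False, s: False}
  {d: True, s: True}


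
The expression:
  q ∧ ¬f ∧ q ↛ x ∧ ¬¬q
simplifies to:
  q ∧ ¬f ∧ ¬x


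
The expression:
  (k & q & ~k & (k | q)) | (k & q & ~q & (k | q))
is never true.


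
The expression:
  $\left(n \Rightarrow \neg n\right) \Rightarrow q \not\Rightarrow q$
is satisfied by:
  {n: True}


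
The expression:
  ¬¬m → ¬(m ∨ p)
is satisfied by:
  {m: False}


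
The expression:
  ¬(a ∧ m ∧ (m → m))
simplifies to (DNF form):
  ¬a ∨ ¬m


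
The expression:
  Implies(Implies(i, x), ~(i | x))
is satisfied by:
  {x: False}


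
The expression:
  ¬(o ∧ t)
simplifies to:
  ¬o ∨ ¬t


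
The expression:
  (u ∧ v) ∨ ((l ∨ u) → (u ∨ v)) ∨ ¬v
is always true.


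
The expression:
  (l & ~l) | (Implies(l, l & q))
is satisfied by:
  {q: True, l: False}
  {l: False, q: False}
  {l: True, q: True}


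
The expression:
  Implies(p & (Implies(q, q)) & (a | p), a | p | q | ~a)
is always true.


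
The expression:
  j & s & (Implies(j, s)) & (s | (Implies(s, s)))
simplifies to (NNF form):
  j & s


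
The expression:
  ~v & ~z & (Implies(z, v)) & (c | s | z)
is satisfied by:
  {c: True, s: True, v: False, z: False}
  {c: True, v: False, z: False, s: False}
  {s: True, v: False, z: False, c: False}


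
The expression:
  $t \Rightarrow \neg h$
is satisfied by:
  {h: False, t: False}
  {t: True, h: False}
  {h: True, t: False}


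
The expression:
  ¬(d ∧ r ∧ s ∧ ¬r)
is always true.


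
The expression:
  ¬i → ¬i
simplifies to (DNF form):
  True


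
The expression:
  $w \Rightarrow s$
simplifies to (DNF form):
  $s \vee \neg w$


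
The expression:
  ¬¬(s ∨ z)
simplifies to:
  s ∨ z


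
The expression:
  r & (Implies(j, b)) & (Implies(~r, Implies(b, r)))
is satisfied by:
  {r: True, b: True, j: False}
  {r: True, b: False, j: False}
  {r: True, j: True, b: True}


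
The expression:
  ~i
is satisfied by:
  {i: False}


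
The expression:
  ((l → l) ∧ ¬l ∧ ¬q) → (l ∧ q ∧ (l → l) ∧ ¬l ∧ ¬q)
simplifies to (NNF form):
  l ∨ q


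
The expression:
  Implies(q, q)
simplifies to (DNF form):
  True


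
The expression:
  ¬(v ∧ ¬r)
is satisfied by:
  {r: True, v: False}
  {v: False, r: False}
  {v: True, r: True}


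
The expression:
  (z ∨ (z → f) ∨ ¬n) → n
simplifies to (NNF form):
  n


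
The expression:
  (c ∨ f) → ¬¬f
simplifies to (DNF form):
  f ∨ ¬c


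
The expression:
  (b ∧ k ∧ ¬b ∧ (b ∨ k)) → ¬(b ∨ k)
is always true.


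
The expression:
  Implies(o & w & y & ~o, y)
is always true.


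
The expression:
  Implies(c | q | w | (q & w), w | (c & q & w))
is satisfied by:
  {w: True, q: False, c: False}
  {w: True, c: True, q: False}
  {w: True, q: True, c: False}
  {w: True, c: True, q: True}
  {c: False, q: False, w: False}


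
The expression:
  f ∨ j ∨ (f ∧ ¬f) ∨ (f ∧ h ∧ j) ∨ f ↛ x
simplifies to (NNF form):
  f ∨ j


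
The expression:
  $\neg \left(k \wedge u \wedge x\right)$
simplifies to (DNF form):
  $\neg k \vee \neg u \vee \neg x$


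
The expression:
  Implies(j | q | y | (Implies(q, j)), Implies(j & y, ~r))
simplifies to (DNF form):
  ~j | ~r | ~y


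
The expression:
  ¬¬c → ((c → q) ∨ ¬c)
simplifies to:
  q ∨ ¬c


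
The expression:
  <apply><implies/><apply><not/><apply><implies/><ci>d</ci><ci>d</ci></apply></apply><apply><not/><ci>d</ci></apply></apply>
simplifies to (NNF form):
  <true/>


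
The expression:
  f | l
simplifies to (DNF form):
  f | l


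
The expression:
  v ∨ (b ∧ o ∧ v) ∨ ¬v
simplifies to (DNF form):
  True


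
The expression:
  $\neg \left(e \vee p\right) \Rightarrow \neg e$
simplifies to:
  $\text{True}$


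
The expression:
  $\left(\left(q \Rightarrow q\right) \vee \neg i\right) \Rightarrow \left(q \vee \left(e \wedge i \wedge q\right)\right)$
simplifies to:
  $q$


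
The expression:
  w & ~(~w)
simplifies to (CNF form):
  w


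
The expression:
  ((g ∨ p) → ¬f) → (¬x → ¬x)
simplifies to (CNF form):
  True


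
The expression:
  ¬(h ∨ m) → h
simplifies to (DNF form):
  h ∨ m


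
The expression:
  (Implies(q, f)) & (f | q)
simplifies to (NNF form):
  f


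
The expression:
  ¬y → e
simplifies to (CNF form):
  e ∨ y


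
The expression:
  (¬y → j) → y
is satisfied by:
  {y: True, j: False}
  {j: False, y: False}
  {j: True, y: True}


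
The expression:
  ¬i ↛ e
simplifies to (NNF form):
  e ∨ ¬i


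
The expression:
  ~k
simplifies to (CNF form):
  ~k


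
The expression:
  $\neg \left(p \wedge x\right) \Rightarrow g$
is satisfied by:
  {g: True, p: True, x: True}
  {g: True, p: True, x: False}
  {g: True, x: True, p: False}
  {g: True, x: False, p: False}
  {p: True, x: True, g: False}


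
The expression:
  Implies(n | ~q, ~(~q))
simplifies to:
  q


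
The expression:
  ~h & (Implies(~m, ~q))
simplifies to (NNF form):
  ~h & (m | ~q)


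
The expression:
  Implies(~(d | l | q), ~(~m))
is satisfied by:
  {m: True, d: True, q: True, l: True}
  {m: True, d: True, q: True, l: False}
  {m: True, d: True, l: True, q: False}
  {m: True, d: True, l: False, q: False}
  {m: True, q: True, l: True, d: False}
  {m: True, q: True, l: False, d: False}
  {m: True, q: False, l: True, d: False}
  {m: True, q: False, l: False, d: False}
  {d: True, q: True, l: True, m: False}
  {d: True, q: True, l: False, m: False}
  {d: True, l: True, q: False, m: False}
  {d: True, l: False, q: False, m: False}
  {q: True, l: True, d: False, m: False}
  {q: True, d: False, l: False, m: False}
  {l: True, d: False, q: False, m: False}


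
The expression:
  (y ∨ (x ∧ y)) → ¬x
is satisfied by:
  {y: False, x: False}
  {x: True, y: False}
  {y: True, x: False}


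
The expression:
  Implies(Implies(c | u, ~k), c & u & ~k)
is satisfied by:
  {k: True, u: True, c: True}
  {k: True, u: True, c: False}
  {k: True, c: True, u: False}
  {u: True, c: True, k: False}


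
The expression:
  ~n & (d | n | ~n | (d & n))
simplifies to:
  ~n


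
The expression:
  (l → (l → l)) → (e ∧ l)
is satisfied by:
  {e: True, l: True}


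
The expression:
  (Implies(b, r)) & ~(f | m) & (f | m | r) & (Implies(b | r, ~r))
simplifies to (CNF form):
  False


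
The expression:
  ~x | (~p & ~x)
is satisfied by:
  {x: False}


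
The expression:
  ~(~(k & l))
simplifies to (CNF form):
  k & l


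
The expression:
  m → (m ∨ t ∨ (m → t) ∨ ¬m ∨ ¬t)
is always true.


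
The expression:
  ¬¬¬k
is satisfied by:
  {k: False}


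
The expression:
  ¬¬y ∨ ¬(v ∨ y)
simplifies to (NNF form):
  y ∨ ¬v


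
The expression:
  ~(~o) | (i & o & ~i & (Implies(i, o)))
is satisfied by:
  {o: True}


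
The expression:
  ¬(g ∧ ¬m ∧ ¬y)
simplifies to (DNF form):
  m ∨ y ∨ ¬g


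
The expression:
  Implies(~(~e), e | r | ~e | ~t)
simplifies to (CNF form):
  True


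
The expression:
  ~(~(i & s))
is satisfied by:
  {i: True, s: True}


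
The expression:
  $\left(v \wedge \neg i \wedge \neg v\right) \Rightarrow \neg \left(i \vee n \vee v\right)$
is always true.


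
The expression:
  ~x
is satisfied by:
  {x: False}


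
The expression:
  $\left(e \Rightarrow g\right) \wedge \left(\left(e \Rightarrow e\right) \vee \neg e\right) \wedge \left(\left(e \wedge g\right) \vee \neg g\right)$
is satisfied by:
  {e: False, g: False}
  {g: True, e: True}


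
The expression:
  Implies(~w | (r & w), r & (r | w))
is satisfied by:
  {r: True, w: True}
  {r: True, w: False}
  {w: True, r: False}


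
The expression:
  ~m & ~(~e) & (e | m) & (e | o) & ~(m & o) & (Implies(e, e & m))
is never true.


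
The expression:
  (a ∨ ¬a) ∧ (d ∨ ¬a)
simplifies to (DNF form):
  d ∨ ¬a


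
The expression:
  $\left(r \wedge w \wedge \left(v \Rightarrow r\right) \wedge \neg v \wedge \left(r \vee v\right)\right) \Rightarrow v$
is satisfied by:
  {v: True, w: False, r: False}
  {w: False, r: False, v: False}
  {r: True, v: True, w: False}
  {r: True, w: False, v: False}
  {v: True, w: True, r: False}
  {w: True, v: False, r: False}
  {r: True, w: True, v: True}


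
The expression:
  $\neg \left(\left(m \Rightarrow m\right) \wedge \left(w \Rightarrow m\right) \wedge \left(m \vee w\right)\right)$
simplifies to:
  $\neg m$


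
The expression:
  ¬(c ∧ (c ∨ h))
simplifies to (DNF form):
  ¬c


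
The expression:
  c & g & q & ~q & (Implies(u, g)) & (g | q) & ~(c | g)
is never true.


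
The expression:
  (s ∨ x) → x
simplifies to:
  x ∨ ¬s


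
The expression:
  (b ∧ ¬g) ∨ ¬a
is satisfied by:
  {b: True, g: False, a: False}
  {g: False, a: False, b: False}
  {b: True, g: True, a: False}
  {g: True, b: False, a: False}
  {a: True, b: True, g: False}


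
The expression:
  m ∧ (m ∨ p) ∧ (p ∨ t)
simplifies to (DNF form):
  (m ∧ p) ∨ (m ∧ t)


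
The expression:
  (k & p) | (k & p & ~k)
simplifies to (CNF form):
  k & p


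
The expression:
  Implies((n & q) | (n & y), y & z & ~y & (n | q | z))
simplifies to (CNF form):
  (~n | ~q) & (~n | ~y)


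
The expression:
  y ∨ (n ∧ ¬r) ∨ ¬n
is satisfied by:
  {y: True, n: False, r: False}
  {n: False, r: False, y: False}
  {r: True, y: True, n: False}
  {r: True, n: False, y: False}
  {y: True, n: True, r: False}
  {n: True, y: False, r: False}
  {r: True, n: True, y: True}


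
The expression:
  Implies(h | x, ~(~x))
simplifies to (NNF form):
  x | ~h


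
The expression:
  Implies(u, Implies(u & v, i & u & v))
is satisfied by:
  {i: True, u: False, v: False}
  {u: False, v: False, i: False}
  {i: True, v: True, u: False}
  {v: True, u: False, i: False}
  {i: True, u: True, v: False}
  {u: True, i: False, v: False}
  {i: True, v: True, u: True}


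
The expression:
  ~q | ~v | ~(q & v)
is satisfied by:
  {v: False, q: False}
  {q: True, v: False}
  {v: True, q: False}


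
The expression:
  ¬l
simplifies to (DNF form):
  ¬l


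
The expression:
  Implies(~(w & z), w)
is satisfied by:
  {w: True}


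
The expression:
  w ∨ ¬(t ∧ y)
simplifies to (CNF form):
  w ∨ ¬t ∨ ¬y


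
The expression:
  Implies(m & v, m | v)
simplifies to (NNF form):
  True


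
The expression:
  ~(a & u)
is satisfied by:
  {u: False, a: False}
  {a: True, u: False}
  {u: True, a: False}


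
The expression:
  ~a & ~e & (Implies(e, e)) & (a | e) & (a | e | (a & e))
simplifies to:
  False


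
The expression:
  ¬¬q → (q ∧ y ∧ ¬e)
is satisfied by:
  {y: True, e: False, q: False}
  {e: False, q: False, y: False}
  {y: True, e: True, q: False}
  {e: True, y: False, q: False}
  {q: True, y: True, e: False}


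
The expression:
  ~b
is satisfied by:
  {b: False}


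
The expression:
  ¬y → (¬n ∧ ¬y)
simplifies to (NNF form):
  y ∨ ¬n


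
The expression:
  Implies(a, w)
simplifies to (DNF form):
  w | ~a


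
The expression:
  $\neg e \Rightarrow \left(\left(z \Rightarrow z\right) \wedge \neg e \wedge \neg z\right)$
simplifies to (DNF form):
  $e \vee \neg z$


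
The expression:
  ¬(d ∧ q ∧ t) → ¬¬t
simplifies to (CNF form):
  t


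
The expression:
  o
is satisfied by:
  {o: True}


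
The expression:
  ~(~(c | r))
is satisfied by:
  {r: True, c: True}
  {r: True, c: False}
  {c: True, r: False}


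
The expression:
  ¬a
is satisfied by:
  {a: False}


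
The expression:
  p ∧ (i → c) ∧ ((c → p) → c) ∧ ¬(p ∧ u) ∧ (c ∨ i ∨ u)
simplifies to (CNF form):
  c ∧ p ∧ ¬u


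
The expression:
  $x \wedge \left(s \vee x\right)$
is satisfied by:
  {x: True}


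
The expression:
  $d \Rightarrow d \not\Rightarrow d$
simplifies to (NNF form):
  $\neg d$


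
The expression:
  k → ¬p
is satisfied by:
  {p: False, k: False}
  {k: True, p: False}
  {p: True, k: False}


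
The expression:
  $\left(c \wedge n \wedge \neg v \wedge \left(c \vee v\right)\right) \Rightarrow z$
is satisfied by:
  {z: True, v: True, c: False, n: False}
  {z: True, c: False, v: False, n: False}
  {v: True, z: False, c: False, n: False}
  {z: False, c: False, v: False, n: False}
  {n: True, z: True, v: True, c: False}
  {n: True, z: True, c: False, v: False}
  {n: True, v: True, z: False, c: False}
  {n: True, z: False, c: False, v: False}
  {z: True, c: True, v: True, n: False}
  {z: True, c: True, n: False, v: False}
  {c: True, v: True, n: False, z: False}
  {c: True, n: False, v: False, z: False}
  {z: True, c: True, n: True, v: True}
  {z: True, c: True, n: True, v: False}
  {c: True, n: True, v: True, z: False}


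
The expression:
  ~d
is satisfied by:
  {d: False}


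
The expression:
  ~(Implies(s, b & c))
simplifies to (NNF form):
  s & (~b | ~c)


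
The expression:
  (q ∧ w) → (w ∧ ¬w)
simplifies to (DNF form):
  ¬q ∨ ¬w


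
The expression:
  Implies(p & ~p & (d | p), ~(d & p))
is always true.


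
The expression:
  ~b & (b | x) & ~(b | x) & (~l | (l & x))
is never true.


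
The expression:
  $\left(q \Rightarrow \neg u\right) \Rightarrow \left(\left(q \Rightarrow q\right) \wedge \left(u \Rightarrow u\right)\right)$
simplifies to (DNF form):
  $\text{True}$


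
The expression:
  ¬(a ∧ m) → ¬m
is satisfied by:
  {a: True, m: False}
  {m: False, a: False}
  {m: True, a: True}


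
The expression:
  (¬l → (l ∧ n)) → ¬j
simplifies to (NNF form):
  ¬j ∨ ¬l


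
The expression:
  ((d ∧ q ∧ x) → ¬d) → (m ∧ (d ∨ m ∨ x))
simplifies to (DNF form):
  m ∨ (d ∧ q ∧ x)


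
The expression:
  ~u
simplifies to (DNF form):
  ~u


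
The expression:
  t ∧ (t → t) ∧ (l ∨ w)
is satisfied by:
  {t: True, l: True, w: True}
  {t: True, l: True, w: False}
  {t: True, w: True, l: False}


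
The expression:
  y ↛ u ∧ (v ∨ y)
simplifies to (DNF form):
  y ∧ ¬u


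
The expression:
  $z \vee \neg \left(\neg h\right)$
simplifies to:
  $h \vee z$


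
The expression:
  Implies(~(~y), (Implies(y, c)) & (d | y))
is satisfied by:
  {c: True, y: False}
  {y: False, c: False}
  {y: True, c: True}


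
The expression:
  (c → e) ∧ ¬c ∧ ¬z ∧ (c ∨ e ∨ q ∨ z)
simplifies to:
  ¬c ∧ ¬z ∧ (e ∨ q)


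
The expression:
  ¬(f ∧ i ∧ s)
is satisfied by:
  {s: False, i: False, f: False}
  {f: True, s: False, i: False}
  {i: True, s: False, f: False}
  {f: True, i: True, s: False}
  {s: True, f: False, i: False}
  {f: True, s: True, i: False}
  {i: True, s: True, f: False}


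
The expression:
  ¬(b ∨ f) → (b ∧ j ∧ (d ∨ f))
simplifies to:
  b ∨ f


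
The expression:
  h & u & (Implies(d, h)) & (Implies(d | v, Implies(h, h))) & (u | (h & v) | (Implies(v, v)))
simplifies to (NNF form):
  h & u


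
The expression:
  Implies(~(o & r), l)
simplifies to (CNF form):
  (l | o) & (l | r)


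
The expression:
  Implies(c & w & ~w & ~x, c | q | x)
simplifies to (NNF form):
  True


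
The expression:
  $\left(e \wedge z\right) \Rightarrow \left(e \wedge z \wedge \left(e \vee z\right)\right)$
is always true.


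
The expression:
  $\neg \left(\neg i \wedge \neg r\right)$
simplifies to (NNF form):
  $i \vee r$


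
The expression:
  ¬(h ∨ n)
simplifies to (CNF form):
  ¬h ∧ ¬n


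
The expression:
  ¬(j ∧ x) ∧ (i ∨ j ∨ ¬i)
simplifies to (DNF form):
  ¬j ∨ ¬x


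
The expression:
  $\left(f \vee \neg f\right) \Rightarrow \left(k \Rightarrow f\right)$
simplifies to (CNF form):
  $f \vee \neg k$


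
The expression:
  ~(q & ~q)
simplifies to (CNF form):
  True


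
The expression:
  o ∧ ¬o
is never true.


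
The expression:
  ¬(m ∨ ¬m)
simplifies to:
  False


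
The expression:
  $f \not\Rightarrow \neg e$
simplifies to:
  $e \wedge f$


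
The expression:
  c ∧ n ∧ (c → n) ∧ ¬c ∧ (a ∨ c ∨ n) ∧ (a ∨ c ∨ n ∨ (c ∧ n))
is never true.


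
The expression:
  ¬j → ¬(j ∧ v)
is always true.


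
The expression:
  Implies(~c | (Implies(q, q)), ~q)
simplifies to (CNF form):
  ~q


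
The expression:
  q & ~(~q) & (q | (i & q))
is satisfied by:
  {q: True}


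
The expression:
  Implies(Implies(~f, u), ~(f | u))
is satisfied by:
  {u: False, f: False}


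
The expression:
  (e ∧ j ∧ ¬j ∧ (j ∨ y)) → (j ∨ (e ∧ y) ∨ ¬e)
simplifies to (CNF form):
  True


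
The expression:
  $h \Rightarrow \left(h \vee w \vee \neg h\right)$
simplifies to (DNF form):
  $\text{True}$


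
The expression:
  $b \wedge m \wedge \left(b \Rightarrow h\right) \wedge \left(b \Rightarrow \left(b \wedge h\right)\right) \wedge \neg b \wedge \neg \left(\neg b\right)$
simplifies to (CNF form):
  $\text{False}$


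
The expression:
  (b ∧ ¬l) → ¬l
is always true.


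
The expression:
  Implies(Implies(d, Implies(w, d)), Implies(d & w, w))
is always true.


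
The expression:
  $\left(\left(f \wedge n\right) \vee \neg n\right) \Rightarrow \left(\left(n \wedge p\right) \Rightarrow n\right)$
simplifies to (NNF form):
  $\text{True}$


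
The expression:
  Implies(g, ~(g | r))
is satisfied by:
  {g: False}


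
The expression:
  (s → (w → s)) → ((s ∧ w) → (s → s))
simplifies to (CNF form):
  True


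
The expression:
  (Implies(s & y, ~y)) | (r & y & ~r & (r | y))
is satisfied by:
  {s: False, y: False}
  {y: True, s: False}
  {s: True, y: False}


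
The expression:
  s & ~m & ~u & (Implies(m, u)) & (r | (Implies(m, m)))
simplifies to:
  s & ~m & ~u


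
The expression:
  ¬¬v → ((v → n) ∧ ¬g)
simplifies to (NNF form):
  (n ∧ ¬g) ∨ ¬v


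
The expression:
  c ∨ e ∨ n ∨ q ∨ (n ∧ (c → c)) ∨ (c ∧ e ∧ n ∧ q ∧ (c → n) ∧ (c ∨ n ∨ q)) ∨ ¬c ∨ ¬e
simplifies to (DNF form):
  True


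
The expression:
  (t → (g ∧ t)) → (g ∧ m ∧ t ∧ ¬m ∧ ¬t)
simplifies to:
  t ∧ ¬g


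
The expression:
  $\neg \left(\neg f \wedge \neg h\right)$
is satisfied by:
  {h: True, f: True}
  {h: True, f: False}
  {f: True, h: False}


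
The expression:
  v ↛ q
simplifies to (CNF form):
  v ∧ ¬q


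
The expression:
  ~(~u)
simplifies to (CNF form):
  u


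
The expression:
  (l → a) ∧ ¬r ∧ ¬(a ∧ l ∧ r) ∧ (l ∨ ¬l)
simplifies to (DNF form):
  (a ∧ ¬r) ∨ (¬l ∧ ¬r)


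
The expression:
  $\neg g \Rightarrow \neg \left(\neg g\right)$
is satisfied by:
  {g: True}


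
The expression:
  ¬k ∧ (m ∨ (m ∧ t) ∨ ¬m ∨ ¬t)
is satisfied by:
  {k: False}


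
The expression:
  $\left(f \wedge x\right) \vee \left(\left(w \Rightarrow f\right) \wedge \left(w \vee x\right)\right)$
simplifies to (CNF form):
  $\left(f \vee x\right) \wedge \left(f \vee \neg w\right) \wedge \left(w \vee x\right) \wedge \left(w \vee \neg w\right)$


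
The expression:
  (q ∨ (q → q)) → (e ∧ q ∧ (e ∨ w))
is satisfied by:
  {e: True, q: True}


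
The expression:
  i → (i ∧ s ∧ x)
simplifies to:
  (s ∧ x) ∨ ¬i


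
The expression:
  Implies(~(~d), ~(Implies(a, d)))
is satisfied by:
  {d: False}


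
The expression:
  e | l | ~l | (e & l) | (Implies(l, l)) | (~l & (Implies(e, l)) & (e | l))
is always true.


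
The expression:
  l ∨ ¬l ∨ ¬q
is always true.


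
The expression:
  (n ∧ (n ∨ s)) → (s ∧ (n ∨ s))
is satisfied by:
  {s: True, n: False}
  {n: False, s: False}
  {n: True, s: True}


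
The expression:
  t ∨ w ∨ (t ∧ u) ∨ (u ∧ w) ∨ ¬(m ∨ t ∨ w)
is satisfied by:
  {w: True, t: True, m: False}
  {w: True, m: False, t: False}
  {t: True, m: False, w: False}
  {t: False, m: False, w: False}
  {w: True, t: True, m: True}
  {w: True, m: True, t: False}
  {t: True, m: True, w: False}


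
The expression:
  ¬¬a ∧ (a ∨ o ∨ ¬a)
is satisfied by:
  {a: True}


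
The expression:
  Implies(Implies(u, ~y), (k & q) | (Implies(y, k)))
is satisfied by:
  {k: True, u: True, y: False}
  {k: True, u: False, y: False}
  {u: True, k: False, y: False}
  {k: False, u: False, y: False}
  {y: True, k: True, u: True}
  {y: True, k: True, u: False}
  {y: True, u: True, k: False}


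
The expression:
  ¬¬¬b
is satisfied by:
  {b: False}


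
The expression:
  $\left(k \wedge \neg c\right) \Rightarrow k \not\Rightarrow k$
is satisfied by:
  {c: True, k: False}
  {k: False, c: False}
  {k: True, c: True}


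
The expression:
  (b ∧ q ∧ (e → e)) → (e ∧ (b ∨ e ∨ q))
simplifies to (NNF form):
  e ∨ ¬b ∨ ¬q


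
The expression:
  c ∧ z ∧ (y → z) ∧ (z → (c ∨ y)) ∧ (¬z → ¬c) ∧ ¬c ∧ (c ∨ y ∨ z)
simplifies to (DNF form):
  False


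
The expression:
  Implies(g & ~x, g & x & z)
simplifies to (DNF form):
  x | ~g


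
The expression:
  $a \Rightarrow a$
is always true.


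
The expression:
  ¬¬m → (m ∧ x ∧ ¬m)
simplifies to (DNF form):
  ¬m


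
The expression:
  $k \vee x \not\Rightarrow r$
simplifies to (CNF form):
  $\left(k \vee x\right) \wedge \left(k \vee \neg r\right)$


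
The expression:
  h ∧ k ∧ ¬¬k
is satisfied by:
  {h: True, k: True}


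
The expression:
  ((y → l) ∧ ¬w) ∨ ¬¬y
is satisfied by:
  {y: True, w: False}
  {w: False, y: False}
  {w: True, y: True}


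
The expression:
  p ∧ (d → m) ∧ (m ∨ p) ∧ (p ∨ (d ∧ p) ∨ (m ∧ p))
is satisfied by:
  {m: True, p: True, d: False}
  {p: True, d: False, m: False}
  {d: True, m: True, p: True}


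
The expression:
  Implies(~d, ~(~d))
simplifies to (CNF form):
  d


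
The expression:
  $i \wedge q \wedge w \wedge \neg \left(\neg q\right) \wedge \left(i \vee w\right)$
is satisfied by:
  {i: True, w: True, q: True}


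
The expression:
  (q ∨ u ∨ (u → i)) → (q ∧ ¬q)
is never true.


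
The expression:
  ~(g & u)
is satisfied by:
  {g: False, u: False}
  {u: True, g: False}
  {g: True, u: False}


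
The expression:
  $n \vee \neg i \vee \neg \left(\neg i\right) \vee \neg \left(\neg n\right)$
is always true.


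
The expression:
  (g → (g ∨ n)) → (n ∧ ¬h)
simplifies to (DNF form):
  n ∧ ¬h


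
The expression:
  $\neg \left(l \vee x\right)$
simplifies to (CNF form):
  $\neg l \wedge \neg x$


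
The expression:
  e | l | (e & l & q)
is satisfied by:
  {l: True, e: True}
  {l: True, e: False}
  {e: True, l: False}


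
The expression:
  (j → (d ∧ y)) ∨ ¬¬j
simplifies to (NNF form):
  True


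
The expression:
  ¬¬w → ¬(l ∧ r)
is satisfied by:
  {l: False, w: False, r: False}
  {r: True, l: False, w: False}
  {w: True, l: False, r: False}
  {r: True, w: True, l: False}
  {l: True, r: False, w: False}
  {r: True, l: True, w: False}
  {w: True, l: True, r: False}


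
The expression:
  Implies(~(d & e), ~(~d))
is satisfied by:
  {d: True}


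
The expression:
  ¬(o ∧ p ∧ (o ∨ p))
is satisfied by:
  {p: False, o: False}
  {o: True, p: False}
  {p: True, o: False}


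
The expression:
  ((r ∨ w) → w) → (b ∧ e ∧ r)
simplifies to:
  r ∧ (b ∨ ¬w) ∧ (e ∨ ¬w)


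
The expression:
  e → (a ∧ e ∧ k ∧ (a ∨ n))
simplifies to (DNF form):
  (a ∧ k) ∨ ¬e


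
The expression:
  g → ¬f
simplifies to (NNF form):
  ¬f ∨ ¬g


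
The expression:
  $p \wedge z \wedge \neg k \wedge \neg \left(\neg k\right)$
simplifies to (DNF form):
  $\text{False}$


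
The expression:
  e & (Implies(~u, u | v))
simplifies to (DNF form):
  (e & u) | (e & v)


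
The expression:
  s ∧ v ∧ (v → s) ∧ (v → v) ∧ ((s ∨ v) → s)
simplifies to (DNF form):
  s ∧ v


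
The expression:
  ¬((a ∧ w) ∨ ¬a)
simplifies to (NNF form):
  a ∧ ¬w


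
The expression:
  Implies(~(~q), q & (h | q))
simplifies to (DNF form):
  True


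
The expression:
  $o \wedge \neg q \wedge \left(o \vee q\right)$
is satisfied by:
  {o: True, q: False}


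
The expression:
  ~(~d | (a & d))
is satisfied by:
  {d: True, a: False}


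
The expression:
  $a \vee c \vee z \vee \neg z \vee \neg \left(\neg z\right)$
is always true.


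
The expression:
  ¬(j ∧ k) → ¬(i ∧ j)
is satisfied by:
  {k: True, i: False, j: False}
  {k: False, i: False, j: False}
  {j: True, k: True, i: False}
  {j: True, k: False, i: False}
  {i: True, k: True, j: False}
  {i: True, k: False, j: False}
  {i: True, j: True, k: True}


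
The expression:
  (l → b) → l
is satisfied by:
  {l: True}


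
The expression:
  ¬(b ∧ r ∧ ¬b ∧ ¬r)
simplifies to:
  True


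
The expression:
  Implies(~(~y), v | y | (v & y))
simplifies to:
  True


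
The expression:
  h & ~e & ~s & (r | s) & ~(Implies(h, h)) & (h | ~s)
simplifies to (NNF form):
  False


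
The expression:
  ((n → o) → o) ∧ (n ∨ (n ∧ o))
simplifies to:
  n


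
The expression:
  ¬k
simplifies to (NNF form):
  ¬k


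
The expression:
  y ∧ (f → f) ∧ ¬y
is never true.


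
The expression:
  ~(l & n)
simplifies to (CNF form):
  ~l | ~n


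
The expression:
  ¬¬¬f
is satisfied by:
  {f: False}


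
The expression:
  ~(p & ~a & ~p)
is always true.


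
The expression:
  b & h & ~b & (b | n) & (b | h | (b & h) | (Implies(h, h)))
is never true.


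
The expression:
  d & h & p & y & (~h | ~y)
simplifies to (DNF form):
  False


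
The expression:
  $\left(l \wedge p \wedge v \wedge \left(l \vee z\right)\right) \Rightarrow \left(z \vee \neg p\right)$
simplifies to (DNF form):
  $z \vee \neg l \vee \neg p \vee \neg v$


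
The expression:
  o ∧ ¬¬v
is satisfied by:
  {o: True, v: True}


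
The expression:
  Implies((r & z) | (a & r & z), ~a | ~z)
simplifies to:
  ~a | ~r | ~z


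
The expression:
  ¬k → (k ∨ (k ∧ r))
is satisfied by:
  {k: True}


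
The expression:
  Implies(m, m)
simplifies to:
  True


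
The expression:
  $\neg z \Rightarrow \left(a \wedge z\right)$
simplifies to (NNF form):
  $z$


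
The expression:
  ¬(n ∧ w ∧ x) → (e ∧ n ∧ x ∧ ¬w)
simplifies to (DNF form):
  (e ∧ n ∧ x) ∨ (n ∧ w ∧ x)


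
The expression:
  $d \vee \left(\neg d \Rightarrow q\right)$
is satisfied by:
  {d: True, q: True}
  {d: True, q: False}
  {q: True, d: False}


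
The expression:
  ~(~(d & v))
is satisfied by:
  {d: True, v: True}


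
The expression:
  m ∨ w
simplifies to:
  m ∨ w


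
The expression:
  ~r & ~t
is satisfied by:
  {r: False, t: False}


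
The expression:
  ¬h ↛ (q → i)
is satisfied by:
  {q: True, i: False, h: False}


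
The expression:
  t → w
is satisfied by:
  {w: True, t: False}
  {t: False, w: False}
  {t: True, w: True}


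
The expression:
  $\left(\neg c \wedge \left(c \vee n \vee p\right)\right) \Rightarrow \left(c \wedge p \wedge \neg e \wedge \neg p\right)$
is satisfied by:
  {c: True, n: False, p: False}
  {c: True, p: True, n: False}
  {c: True, n: True, p: False}
  {c: True, p: True, n: True}
  {p: False, n: False, c: False}


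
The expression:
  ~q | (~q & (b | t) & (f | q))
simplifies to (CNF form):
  ~q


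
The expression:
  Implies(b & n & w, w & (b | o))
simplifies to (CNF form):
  True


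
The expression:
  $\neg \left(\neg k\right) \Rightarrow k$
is always true.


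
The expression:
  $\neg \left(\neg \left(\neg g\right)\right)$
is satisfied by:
  {g: False}


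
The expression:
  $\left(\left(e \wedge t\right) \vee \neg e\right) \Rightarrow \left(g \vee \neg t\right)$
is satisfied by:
  {g: True, t: False}
  {t: False, g: False}
  {t: True, g: True}


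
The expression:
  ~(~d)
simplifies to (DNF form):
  d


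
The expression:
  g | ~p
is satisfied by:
  {g: True, p: False}
  {p: False, g: False}
  {p: True, g: True}


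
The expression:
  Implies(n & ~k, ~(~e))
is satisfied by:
  {k: True, e: True, n: False}
  {k: True, e: False, n: False}
  {e: True, k: False, n: False}
  {k: False, e: False, n: False}
  {n: True, k: True, e: True}
  {n: True, k: True, e: False}
  {n: True, e: True, k: False}


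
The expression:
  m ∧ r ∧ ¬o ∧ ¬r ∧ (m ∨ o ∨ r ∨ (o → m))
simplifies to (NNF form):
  False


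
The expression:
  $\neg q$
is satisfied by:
  {q: False}


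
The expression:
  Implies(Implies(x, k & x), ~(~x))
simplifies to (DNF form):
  x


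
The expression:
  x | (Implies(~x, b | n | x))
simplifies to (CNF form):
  b | n | x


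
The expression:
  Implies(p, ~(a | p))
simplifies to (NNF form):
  ~p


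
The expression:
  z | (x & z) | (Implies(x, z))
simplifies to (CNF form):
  z | ~x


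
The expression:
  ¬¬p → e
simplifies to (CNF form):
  e ∨ ¬p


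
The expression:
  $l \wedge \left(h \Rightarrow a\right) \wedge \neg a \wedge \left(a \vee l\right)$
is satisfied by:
  {l: True, h: False, a: False}


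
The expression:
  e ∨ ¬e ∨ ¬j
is always true.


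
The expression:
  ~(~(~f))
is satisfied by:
  {f: False}


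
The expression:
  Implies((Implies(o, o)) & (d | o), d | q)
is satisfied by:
  {d: True, q: True, o: False}
  {d: True, o: False, q: False}
  {q: True, o: False, d: False}
  {q: False, o: False, d: False}
  {d: True, q: True, o: True}
  {d: True, o: True, q: False}
  {q: True, o: True, d: False}


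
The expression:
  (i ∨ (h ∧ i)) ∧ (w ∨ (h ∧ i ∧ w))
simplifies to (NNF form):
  i ∧ w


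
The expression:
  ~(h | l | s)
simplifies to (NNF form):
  ~h & ~l & ~s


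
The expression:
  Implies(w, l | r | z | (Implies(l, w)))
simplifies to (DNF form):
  True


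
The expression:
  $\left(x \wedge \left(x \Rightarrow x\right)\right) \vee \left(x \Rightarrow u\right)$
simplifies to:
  $\text{True}$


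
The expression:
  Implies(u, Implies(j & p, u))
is always true.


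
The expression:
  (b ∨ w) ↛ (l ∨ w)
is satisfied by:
  {b: True, l: False, w: False}


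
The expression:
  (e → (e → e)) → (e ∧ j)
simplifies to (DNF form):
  e ∧ j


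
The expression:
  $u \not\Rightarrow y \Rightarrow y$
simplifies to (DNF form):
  $y \vee \neg u$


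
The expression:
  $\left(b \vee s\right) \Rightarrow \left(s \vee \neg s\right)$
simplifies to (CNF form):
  $\text{True}$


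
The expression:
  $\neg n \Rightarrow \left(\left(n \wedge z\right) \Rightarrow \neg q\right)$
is always true.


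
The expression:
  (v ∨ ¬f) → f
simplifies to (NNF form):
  f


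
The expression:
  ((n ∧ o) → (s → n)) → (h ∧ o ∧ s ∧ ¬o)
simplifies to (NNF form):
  False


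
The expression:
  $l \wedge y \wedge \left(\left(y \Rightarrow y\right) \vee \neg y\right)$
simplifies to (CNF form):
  $l \wedge y$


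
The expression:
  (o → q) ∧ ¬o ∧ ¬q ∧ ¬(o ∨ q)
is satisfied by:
  {q: False, o: False}


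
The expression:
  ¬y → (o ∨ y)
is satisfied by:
  {y: True, o: True}
  {y: True, o: False}
  {o: True, y: False}


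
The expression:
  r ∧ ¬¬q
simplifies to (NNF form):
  q ∧ r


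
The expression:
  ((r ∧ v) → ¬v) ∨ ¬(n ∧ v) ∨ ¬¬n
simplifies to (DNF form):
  True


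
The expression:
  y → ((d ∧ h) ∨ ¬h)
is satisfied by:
  {d: True, h: False, y: False}
  {h: False, y: False, d: False}
  {d: True, y: True, h: False}
  {y: True, h: False, d: False}
  {d: True, h: True, y: False}
  {h: True, d: False, y: False}
  {d: True, y: True, h: True}


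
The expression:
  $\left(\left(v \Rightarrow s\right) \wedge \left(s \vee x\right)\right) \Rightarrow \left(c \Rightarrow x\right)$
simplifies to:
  $x \vee \neg c \vee \neg s$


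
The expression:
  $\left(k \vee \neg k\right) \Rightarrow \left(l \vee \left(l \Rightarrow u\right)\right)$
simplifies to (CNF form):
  $\text{True}$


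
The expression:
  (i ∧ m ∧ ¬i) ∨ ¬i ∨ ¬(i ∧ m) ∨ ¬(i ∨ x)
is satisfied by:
  {m: False, i: False}
  {i: True, m: False}
  {m: True, i: False}


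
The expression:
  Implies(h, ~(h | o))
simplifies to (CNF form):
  ~h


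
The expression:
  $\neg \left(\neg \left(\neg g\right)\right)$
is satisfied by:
  {g: False}


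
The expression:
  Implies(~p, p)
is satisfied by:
  {p: True}


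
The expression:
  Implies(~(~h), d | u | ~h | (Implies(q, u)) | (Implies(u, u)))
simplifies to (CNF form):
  True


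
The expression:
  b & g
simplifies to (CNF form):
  b & g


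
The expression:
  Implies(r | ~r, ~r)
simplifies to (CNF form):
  ~r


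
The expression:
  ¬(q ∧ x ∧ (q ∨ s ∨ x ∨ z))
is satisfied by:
  {q: False, x: False}
  {x: True, q: False}
  {q: True, x: False}


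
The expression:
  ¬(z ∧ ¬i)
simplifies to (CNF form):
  i ∨ ¬z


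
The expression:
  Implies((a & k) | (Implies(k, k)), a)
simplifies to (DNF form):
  a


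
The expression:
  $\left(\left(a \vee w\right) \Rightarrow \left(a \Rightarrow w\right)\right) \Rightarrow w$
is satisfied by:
  {a: True, w: True}
  {a: True, w: False}
  {w: True, a: False}


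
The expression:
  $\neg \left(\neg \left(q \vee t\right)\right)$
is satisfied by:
  {t: True, q: True}
  {t: True, q: False}
  {q: True, t: False}


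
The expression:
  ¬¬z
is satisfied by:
  {z: True}


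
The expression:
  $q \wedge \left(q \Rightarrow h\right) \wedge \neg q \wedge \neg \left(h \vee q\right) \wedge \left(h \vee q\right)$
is never true.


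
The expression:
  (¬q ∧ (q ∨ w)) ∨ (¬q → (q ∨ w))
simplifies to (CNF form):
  q ∨ w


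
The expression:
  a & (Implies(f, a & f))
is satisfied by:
  {a: True}


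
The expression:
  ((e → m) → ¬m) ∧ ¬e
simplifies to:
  ¬e ∧ ¬m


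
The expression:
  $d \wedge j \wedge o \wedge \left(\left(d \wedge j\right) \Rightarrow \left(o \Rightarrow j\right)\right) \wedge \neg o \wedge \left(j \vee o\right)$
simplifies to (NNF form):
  $\text{False}$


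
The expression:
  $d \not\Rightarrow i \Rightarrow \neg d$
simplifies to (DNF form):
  $i \vee \neg d$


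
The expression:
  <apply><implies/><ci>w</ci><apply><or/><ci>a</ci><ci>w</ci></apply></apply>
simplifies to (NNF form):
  <true/>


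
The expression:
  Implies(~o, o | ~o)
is always true.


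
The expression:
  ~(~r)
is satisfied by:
  {r: True}


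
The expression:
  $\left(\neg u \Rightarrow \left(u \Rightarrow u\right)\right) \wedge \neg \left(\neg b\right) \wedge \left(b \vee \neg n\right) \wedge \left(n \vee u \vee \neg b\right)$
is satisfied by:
  {n: True, u: True, b: True}
  {n: True, b: True, u: False}
  {u: True, b: True, n: False}


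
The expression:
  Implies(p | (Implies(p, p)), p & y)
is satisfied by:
  {p: True, y: True}


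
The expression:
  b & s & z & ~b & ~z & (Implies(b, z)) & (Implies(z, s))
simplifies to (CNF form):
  False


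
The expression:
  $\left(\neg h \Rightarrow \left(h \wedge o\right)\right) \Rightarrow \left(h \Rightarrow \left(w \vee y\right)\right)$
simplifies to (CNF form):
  $w \vee y \vee \neg h$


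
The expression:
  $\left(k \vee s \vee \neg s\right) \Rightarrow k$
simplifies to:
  $k$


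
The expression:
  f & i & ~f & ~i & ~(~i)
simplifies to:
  False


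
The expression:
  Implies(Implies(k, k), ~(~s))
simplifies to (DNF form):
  s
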